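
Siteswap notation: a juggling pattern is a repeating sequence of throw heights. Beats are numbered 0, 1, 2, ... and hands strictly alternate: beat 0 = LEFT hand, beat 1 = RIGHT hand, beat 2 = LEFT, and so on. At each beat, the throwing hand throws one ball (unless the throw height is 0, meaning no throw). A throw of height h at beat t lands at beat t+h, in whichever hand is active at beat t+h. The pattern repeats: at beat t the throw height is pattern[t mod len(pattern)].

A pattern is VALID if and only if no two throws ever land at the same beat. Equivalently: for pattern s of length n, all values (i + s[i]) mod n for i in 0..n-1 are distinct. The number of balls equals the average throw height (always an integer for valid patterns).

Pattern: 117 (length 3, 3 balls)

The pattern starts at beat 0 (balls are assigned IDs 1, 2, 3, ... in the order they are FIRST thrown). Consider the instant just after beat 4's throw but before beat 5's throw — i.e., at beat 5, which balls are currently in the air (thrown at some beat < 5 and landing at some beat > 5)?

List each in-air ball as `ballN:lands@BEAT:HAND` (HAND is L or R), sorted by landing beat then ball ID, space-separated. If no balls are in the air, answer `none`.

Beat 0 (L): throw ball1 h=1 -> lands@1:R; in-air after throw: [b1@1:R]
Beat 1 (R): throw ball1 h=1 -> lands@2:L; in-air after throw: [b1@2:L]
Beat 2 (L): throw ball1 h=7 -> lands@9:R; in-air after throw: [b1@9:R]
Beat 3 (R): throw ball2 h=1 -> lands@4:L; in-air after throw: [b2@4:L b1@9:R]
Beat 4 (L): throw ball2 h=1 -> lands@5:R; in-air after throw: [b2@5:R b1@9:R]
Beat 5 (R): throw ball2 h=7 -> lands@12:L; in-air after throw: [b1@9:R b2@12:L]

Answer: ball1:lands@9:R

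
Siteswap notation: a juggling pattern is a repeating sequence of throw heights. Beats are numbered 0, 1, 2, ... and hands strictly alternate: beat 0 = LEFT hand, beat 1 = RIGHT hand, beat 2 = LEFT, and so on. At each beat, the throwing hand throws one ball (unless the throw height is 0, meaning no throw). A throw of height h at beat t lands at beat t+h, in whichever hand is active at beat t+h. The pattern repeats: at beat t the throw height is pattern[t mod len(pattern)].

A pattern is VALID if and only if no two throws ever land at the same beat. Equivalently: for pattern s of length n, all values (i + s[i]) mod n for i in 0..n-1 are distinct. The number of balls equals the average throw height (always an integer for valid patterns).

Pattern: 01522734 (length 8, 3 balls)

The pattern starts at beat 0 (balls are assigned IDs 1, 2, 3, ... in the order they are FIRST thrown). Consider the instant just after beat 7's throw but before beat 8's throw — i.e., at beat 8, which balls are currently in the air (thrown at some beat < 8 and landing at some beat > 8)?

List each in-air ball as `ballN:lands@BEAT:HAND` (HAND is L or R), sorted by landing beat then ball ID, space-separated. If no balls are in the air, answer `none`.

Beat 1 (R): throw ball1 h=1 -> lands@2:L; in-air after throw: [b1@2:L]
Beat 2 (L): throw ball1 h=5 -> lands@7:R; in-air after throw: [b1@7:R]
Beat 3 (R): throw ball2 h=2 -> lands@5:R; in-air after throw: [b2@5:R b1@7:R]
Beat 4 (L): throw ball3 h=2 -> lands@6:L; in-air after throw: [b2@5:R b3@6:L b1@7:R]
Beat 5 (R): throw ball2 h=7 -> lands@12:L; in-air after throw: [b3@6:L b1@7:R b2@12:L]
Beat 6 (L): throw ball3 h=3 -> lands@9:R; in-air after throw: [b1@7:R b3@9:R b2@12:L]
Beat 7 (R): throw ball1 h=4 -> lands@11:R; in-air after throw: [b3@9:R b1@11:R b2@12:L]

Answer: ball3:lands@9:R ball1:lands@11:R ball2:lands@12:L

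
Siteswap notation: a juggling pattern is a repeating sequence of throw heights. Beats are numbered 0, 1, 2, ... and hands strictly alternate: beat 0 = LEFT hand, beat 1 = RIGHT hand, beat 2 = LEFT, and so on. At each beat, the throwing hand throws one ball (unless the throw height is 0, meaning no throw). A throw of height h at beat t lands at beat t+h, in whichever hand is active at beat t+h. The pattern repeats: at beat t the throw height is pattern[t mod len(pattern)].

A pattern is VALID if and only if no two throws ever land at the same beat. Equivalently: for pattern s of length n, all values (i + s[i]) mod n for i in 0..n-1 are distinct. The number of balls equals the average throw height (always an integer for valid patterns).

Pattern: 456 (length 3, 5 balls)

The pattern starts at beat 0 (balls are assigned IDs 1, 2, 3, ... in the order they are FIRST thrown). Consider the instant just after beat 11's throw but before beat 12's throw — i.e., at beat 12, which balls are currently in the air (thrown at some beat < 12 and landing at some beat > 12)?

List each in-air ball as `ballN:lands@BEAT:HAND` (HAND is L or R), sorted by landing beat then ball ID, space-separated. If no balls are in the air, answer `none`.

Beat 0 (L): throw ball1 h=4 -> lands@4:L; in-air after throw: [b1@4:L]
Beat 1 (R): throw ball2 h=5 -> lands@6:L; in-air after throw: [b1@4:L b2@6:L]
Beat 2 (L): throw ball3 h=6 -> lands@8:L; in-air after throw: [b1@4:L b2@6:L b3@8:L]
Beat 3 (R): throw ball4 h=4 -> lands@7:R; in-air after throw: [b1@4:L b2@6:L b4@7:R b3@8:L]
Beat 4 (L): throw ball1 h=5 -> lands@9:R; in-air after throw: [b2@6:L b4@7:R b3@8:L b1@9:R]
Beat 5 (R): throw ball5 h=6 -> lands@11:R; in-air after throw: [b2@6:L b4@7:R b3@8:L b1@9:R b5@11:R]
Beat 6 (L): throw ball2 h=4 -> lands@10:L; in-air after throw: [b4@7:R b3@8:L b1@9:R b2@10:L b5@11:R]
Beat 7 (R): throw ball4 h=5 -> lands@12:L; in-air after throw: [b3@8:L b1@9:R b2@10:L b5@11:R b4@12:L]
Beat 8 (L): throw ball3 h=6 -> lands@14:L; in-air after throw: [b1@9:R b2@10:L b5@11:R b4@12:L b3@14:L]
Beat 9 (R): throw ball1 h=4 -> lands@13:R; in-air after throw: [b2@10:L b5@11:R b4@12:L b1@13:R b3@14:L]
Beat 10 (L): throw ball2 h=5 -> lands@15:R; in-air after throw: [b5@11:R b4@12:L b1@13:R b3@14:L b2@15:R]
Beat 11 (R): throw ball5 h=6 -> lands@17:R; in-air after throw: [b4@12:L b1@13:R b3@14:L b2@15:R b5@17:R]
Beat 12 (L): throw ball4 h=4 -> lands@16:L; in-air after throw: [b1@13:R b3@14:L b2@15:R b4@16:L b5@17:R]

Answer: ball1:lands@13:R ball3:lands@14:L ball2:lands@15:R ball5:lands@17:R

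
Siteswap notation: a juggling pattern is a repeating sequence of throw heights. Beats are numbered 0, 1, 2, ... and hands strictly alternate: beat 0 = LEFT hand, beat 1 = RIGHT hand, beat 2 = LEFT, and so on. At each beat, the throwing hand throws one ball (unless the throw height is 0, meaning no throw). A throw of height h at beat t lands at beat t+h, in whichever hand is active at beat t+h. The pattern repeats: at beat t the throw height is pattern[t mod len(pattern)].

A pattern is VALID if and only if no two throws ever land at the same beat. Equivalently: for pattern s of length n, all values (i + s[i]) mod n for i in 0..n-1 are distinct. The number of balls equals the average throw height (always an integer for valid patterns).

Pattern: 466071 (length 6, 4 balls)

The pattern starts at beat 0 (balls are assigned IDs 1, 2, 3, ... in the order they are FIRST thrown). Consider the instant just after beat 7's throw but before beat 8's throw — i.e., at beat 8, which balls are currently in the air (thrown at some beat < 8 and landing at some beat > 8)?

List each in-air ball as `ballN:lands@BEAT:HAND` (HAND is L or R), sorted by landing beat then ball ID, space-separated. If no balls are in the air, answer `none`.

Beat 0 (L): throw ball1 h=4 -> lands@4:L; in-air after throw: [b1@4:L]
Beat 1 (R): throw ball2 h=6 -> lands@7:R; in-air after throw: [b1@4:L b2@7:R]
Beat 2 (L): throw ball3 h=6 -> lands@8:L; in-air after throw: [b1@4:L b2@7:R b3@8:L]
Beat 4 (L): throw ball1 h=7 -> lands@11:R; in-air after throw: [b2@7:R b3@8:L b1@11:R]
Beat 5 (R): throw ball4 h=1 -> lands@6:L; in-air after throw: [b4@6:L b2@7:R b3@8:L b1@11:R]
Beat 6 (L): throw ball4 h=4 -> lands@10:L; in-air after throw: [b2@7:R b3@8:L b4@10:L b1@11:R]
Beat 7 (R): throw ball2 h=6 -> lands@13:R; in-air after throw: [b3@8:L b4@10:L b1@11:R b2@13:R]
Beat 8 (L): throw ball3 h=6 -> lands@14:L; in-air after throw: [b4@10:L b1@11:R b2@13:R b3@14:L]

Answer: ball4:lands@10:L ball1:lands@11:R ball2:lands@13:R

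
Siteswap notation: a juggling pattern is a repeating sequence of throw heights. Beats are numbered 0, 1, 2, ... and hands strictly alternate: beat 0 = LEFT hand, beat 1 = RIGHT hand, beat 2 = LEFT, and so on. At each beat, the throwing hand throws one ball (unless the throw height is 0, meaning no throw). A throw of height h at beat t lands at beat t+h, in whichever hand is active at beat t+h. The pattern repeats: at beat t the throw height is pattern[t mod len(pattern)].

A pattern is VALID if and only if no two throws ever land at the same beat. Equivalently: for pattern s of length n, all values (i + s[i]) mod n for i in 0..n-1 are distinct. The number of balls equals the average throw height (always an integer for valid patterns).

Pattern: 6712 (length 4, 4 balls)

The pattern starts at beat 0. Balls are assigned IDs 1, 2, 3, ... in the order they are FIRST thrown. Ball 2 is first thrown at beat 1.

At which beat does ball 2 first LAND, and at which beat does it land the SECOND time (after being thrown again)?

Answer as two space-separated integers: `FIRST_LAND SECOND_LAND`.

Beat 0 (L): throw ball1 h=6 -> lands@6:L; in-air after throw: [b1@6:L]
Beat 1 (R): throw ball2 h=7 -> lands@8:L; in-air after throw: [b1@6:L b2@8:L]
Beat 2 (L): throw ball3 h=1 -> lands@3:R; in-air after throw: [b3@3:R b1@6:L b2@8:L]
Beat 3 (R): throw ball3 h=2 -> lands@5:R; in-air after throw: [b3@5:R b1@6:L b2@8:L]
Beat 4 (L): throw ball4 h=6 -> lands@10:L; in-air after throw: [b3@5:R b1@6:L b2@8:L b4@10:L]
Beat 5 (R): throw ball3 h=7 -> lands@12:L; in-air after throw: [b1@6:L b2@8:L b4@10:L b3@12:L]
Beat 6 (L): throw ball1 h=1 -> lands@7:R; in-air after throw: [b1@7:R b2@8:L b4@10:L b3@12:L]
Beat 7 (R): throw ball1 h=2 -> lands@9:R; in-air after throw: [b2@8:L b1@9:R b4@10:L b3@12:L]
Beat 8 (L): throw ball2 h=6 -> lands@14:L; in-air after throw: [b1@9:R b4@10:L b3@12:L b2@14:L]
Beat 9 (R): throw ball1 h=7 -> lands@16:L; in-air after throw: [b4@10:L b3@12:L b2@14:L b1@16:L]
Beat 10 (L): throw ball4 h=1 -> lands@11:R; in-air after throw: [b4@11:R b3@12:L b2@14:L b1@16:L]
Beat 11 (R): throw ball4 h=2 -> lands@13:R; in-air after throw: [b3@12:L b4@13:R b2@14:L b1@16:L]
Ball 2: thrown@1 h=7 -> first land @8; rethrown@8 h=6 -> second land @14

Answer: 8 14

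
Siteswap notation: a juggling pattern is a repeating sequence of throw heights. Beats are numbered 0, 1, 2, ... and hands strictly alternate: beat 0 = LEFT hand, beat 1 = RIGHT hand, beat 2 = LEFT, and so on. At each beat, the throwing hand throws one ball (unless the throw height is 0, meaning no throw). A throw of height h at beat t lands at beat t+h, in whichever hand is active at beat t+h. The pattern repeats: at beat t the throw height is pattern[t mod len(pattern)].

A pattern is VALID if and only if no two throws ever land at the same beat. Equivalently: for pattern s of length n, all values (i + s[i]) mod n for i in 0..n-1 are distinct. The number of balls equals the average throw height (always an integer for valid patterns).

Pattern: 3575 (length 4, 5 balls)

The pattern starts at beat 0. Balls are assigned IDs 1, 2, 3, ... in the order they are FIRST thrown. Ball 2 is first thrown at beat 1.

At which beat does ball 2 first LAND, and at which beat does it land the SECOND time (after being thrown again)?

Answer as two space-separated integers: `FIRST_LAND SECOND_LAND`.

Beat 0 (L): throw ball1 h=3 -> lands@3:R; in-air after throw: [b1@3:R]
Beat 1 (R): throw ball2 h=5 -> lands@6:L; in-air after throw: [b1@3:R b2@6:L]
Beat 2 (L): throw ball3 h=7 -> lands@9:R; in-air after throw: [b1@3:R b2@6:L b3@9:R]
Beat 3 (R): throw ball1 h=5 -> lands@8:L; in-air after throw: [b2@6:L b1@8:L b3@9:R]
Beat 4 (L): throw ball4 h=3 -> lands@7:R; in-air after throw: [b2@6:L b4@7:R b1@8:L b3@9:R]
Beat 5 (R): throw ball5 h=5 -> lands@10:L; in-air after throw: [b2@6:L b4@7:R b1@8:L b3@9:R b5@10:L]
Beat 6 (L): throw ball2 h=7 -> lands@13:R; in-air after throw: [b4@7:R b1@8:L b3@9:R b5@10:L b2@13:R]
Beat 7 (R): throw ball4 h=5 -> lands@12:L; in-air after throw: [b1@8:L b3@9:R b5@10:L b4@12:L b2@13:R]
Beat 8 (L): throw ball1 h=3 -> lands@11:R; in-air after throw: [b3@9:R b5@10:L b1@11:R b4@12:L b2@13:R]
Beat 9 (R): throw ball3 h=5 -> lands@14:L; in-air after throw: [b5@10:L b1@11:R b4@12:L b2@13:R b3@14:L]
Beat 10 (L): throw ball5 h=7 -> lands@17:R; in-air after throw: [b1@11:R b4@12:L b2@13:R b3@14:L b5@17:R]
Beat 11 (R): throw ball1 h=5 -> lands@16:L; in-air after throw: [b4@12:L b2@13:R b3@14:L b1@16:L b5@17:R]
Beat 12 (L): throw ball4 h=3 -> lands@15:R; in-air after throw: [b2@13:R b3@14:L b4@15:R b1@16:L b5@17:R]
Beat 13 (R): throw ball2 h=5 -> lands@18:L; in-air after throw: [b3@14:L b4@15:R b1@16:L b5@17:R b2@18:L]
Ball 2: thrown@1 h=5 -> first land @6; rethrown@6 h=7 -> second land @13

Answer: 6 13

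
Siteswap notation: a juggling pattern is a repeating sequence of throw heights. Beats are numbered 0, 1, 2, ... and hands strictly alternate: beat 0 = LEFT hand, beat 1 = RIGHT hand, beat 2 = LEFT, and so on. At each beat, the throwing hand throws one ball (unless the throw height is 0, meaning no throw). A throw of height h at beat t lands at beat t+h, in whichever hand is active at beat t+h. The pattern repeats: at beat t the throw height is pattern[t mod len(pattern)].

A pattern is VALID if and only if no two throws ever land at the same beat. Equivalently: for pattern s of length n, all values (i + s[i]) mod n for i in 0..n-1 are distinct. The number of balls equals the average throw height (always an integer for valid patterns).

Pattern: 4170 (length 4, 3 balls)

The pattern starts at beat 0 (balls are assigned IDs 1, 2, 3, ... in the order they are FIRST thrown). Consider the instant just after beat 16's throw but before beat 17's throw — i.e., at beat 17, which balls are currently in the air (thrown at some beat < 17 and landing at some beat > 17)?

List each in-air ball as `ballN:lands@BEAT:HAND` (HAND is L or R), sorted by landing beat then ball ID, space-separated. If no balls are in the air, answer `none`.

Beat 0 (L): throw ball1 h=4 -> lands@4:L; in-air after throw: [b1@4:L]
Beat 1 (R): throw ball2 h=1 -> lands@2:L; in-air after throw: [b2@2:L b1@4:L]
Beat 2 (L): throw ball2 h=7 -> lands@9:R; in-air after throw: [b1@4:L b2@9:R]
Beat 4 (L): throw ball1 h=4 -> lands@8:L; in-air after throw: [b1@8:L b2@9:R]
Beat 5 (R): throw ball3 h=1 -> lands@6:L; in-air after throw: [b3@6:L b1@8:L b2@9:R]
Beat 6 (L): throw ball3 h=7 -> lands@13:R; in-air after throw: [b1@8:L b2@9:R b3@13:R]
Beat 8 (L): throw ball1 h=4 -> lands@12:L; in-air after throw: [b2@9:R b1@12:L b3@13:R]
Beat 9 (R): throw ball2 h=1 -> lands@10:L; in-air after throw: [b2@10:L b1@12:L b3@13:R]
Beat 10 (L): throw ball2 h=7 -> lands@17:R; in-air after throw: [b1@12:L b3@13:R b2@17:R]
Beat 12 (L): throw ball1 h=4 -> lands@16:L; in-air after throw: [b3@13:R b1@16:L b2@17:R]
Beat 13 (R): throw ball3 h=1 -> lands@14:L; in-air after throw: [b3@14:L b1@16:L b2@17:R]
Beat 14 (L): throw ball3 h=7 -> lands@21:R; in-air after throw: [b1@16:L b2@17:R b3@21:R]
Beat 16 (L): throw ball1 h=4 -> lands@20:L; in-air after throw: [b2@17:R b1@20:L b3@21:R]
Beat 17 (R): throw ball2 h=1 -> lands@18:L; in-air after throw: [b2@18:L b1@20:L b3@21:R]

Answer: ball1:lands@20:L ball3:lands@21:R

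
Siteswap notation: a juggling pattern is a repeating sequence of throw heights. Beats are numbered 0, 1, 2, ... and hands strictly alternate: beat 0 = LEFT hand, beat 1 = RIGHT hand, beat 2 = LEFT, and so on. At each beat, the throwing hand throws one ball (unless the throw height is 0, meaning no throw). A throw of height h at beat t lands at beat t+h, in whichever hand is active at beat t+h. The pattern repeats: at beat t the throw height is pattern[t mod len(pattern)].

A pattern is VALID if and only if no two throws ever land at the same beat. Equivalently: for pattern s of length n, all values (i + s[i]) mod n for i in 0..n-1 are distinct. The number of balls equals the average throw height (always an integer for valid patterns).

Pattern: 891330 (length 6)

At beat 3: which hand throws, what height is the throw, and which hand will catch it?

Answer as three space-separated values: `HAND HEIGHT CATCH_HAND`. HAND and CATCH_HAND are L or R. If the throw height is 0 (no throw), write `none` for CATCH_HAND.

Answer: R 3 L

Derivation:
Beat 3: 3 mod 2 = 1, so hand = R
Throw height = pattern[3 mod 6] = pattern[3] = 3
Lands at beat 3+3=6, 6 mod 2 = 0, so catch hand = L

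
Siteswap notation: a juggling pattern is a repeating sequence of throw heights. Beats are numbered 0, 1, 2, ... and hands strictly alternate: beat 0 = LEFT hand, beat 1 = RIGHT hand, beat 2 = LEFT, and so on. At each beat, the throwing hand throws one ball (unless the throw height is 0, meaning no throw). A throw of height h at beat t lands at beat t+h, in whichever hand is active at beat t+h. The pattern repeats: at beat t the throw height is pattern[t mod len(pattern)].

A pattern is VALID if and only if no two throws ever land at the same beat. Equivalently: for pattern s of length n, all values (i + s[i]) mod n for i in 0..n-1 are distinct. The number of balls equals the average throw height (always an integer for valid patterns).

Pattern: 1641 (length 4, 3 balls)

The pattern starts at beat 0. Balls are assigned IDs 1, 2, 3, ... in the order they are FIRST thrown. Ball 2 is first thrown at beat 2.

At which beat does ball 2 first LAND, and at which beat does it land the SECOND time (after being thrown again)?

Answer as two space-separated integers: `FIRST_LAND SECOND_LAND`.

Beat 0 (L): throw ball1 h=1 -> lands@1:R; in-air after throw: [b1@1:R]
Beat 1 (R): throw ball1 h=6 -> lands@7:R; in-air after throw: [b1@7:R]
Beat 2 (L): throw ball2 h=4 -> lands@6:L; in-air after throw: [b2@6:L b1@7:R]
Beat 3 (R): throw ball3 h=1 -> lands@4:L; in-air after throw: [b3@4:L b2@6:L b1@7:R]
Beat 4 (L): throw ball3 h=1 -> lands@5:R; in-air after throw: [b3@5:R b2@6:L b1@7:R]
Beat 5 (R): throw ball3 h=6 -> lands@11:R; in-air after throw: [b2@6:L b1@7:R b3@11:R]
Beat 6 (L): throw ball2 h=4 -> lands@10:L; in-air after throw: [b1@7:R b2@10:L b3@11:R]
Beat 7 (R): throw ball1 h=1 -> lands@8:L; in-air after throw: [b1@8:L b2@10:L b3@11:R]
Beat 8 (L): throw ball1 h=1 -> lands@9:R; in-air after throw: [b1@9:R b2@10:L b3@11:R]
Beat 9 (R): throw ball1 h=6 -> lands@15:R; in-air after throw: [b2@10:L b3@11:R b1@15:R]
Beat 10 (L): throw ball2 h=4 -> lands@14:L; in-air after throw: [b3@11:R b2@14:L b1@15:R]
Ball 2: thrown@2 h=4 -> first land @6; rethrown@6 h=4 -> second land @10

Answer: 6 10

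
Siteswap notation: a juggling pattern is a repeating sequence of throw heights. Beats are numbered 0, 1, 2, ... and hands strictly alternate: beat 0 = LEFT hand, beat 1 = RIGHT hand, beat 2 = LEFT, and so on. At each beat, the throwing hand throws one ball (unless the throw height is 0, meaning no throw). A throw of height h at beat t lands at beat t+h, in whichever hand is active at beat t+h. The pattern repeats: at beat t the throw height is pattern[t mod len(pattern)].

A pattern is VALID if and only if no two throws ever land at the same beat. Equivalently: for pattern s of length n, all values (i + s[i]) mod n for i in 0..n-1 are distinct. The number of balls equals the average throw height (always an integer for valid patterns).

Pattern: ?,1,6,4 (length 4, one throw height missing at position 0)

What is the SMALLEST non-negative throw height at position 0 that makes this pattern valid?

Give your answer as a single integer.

i=0: s[i]=? (unknown)
i=1: (1 + 1) mod 4 = 2
i=2: (2 + 6) mod 4 = 0
i=3: (3 + 4) mod 4 = 3
Known residues: [0, 2, 3]; need a permutation of 0..3, so missing residue r = 1
Need (0 + s) mod 4 = 1; smallest s = (1 - 0) mod 4 = 1

Answer: 1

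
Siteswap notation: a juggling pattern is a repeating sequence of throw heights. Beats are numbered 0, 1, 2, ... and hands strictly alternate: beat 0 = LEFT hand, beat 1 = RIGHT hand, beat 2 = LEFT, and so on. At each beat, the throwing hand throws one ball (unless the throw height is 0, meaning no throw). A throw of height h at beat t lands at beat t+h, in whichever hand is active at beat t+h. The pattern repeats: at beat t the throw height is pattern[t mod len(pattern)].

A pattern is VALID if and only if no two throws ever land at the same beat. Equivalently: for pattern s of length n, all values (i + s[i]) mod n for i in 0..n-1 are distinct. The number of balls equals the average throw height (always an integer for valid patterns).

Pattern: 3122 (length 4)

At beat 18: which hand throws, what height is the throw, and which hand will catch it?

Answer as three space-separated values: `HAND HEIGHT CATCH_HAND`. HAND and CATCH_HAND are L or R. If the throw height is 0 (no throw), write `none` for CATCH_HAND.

Answer: L 2 L

Derivation:
Beat 18: 18 mod 2 = 0, so hand = L
Throw height = pattern[18 mod 4] = pattern[2] = 2
Lands at beat 18+2=20, 20 mod 2 = 0, so catch hand = L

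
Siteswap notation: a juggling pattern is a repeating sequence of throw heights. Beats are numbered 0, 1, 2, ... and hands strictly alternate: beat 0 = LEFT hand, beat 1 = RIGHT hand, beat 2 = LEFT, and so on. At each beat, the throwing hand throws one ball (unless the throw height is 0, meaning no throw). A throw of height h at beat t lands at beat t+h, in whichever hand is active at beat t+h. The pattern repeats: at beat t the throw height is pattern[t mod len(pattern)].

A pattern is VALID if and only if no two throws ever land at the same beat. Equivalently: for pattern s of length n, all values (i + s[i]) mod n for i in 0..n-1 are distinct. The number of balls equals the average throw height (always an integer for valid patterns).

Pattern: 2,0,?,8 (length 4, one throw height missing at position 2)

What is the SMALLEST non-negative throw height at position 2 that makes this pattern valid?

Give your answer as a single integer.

i=0: (0 + 2) mod 4 = 2
i=1: (1 + 0) mod 4 = 1
i=2: s[i]=? (unknown)
i=3: (3 + 8) mod 4 = 3
Known residues: [1, 2, 3]; need a permutation of 0..3, so missing residue r = 0
Need (2 + s) mod 4 = 0; smallest s = (0 - 2) mod 4 = 2

Answer: 2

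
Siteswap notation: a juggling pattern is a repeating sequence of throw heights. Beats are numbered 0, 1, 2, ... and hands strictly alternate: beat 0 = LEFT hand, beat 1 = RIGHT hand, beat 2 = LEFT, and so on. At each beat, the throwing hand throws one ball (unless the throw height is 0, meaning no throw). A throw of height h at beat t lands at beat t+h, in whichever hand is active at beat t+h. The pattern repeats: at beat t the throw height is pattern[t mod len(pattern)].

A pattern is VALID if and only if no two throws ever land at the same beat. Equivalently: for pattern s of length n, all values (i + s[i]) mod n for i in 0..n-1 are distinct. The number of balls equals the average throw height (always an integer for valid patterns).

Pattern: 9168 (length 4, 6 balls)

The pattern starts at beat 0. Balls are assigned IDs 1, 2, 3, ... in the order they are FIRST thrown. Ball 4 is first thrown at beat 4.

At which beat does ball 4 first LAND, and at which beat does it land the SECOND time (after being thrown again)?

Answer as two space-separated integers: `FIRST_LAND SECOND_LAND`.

Beat 0 (L): throw ball1 h=9 -> lands@9:R; in-air after throw: [b1@9:R]
Beat 1 (R): throw ball2 h=1 -> lands@2:L; in-air after throw: [b2@2:L b1@9:R]
Beat 2 (L): throw ball2 h=6 -> lands@8:L; in-air after throw: [b2@8:L b1@9:R]
Beat 3 (R): throw ball3 h=8 -> lands@11:R; in-air after throw: [b2@8:L b1@9:R b3@11:R]
Beat 4 (L): throw ball4 h=9 -> lands@13:R; in-air after throw: [b2@8:L b1@9:R b3@11:R b4@13:R]
Beat 5 (R): throw ball5 h=1 -> lands@6:L; in-air after throw: [b5@6:L b2@8:L b1@9:R b3@11:R b4@13:R]
Beat 6 (L): throw ball5 h=6 -> lands@12:L; in-air after throw: [b2@8:L b1@9:R b3@11:R b5@12:L b4@13:R]
Beat 7 (R): throw ball6 h=8 -> lands@15:R; in-air after throw: [b2@8:L b1@9:R b3@11:R b5@12:L b4@13:R b6@15:R]
Beat 8 (L): throw ball2 h=9 -> lands@17:R; in-air after throw: [b1@9:R b3@11:R b5@12:L b4@13:R b6@15:R b2@17:R]
Beat 9 (R): throw ball1 h=1 -> lands@10:L; in-air after throw: [b1@10:L b3@11:R b5@12:L b4@13:R b6@15:R b2@17:R]
Beat 10 (L): throw ball1 h=6 -> lands@16:L; in-air after throw: [b3@11:R b5@12:L b4@13:R b6@15:R b1@16:L b2@17:R]
Beat 11 (R): throw ball3 h=8 -> lands@19:R; in-air after throw: [b5@12:L b4@13:R b6@15:R b1@16:L b2@17:R b3@19:R]
Beat 12 (L): throw ball5 h=9 -> lands@21:R; in-air after throw: [b4@13:R b6@15:R b1@16:L b2@17:R b3@19:R b5@21:R]
Beat 13 (R): throw ball4 h=1 -> lands@14:L; in-air after throw: [b4@14:L b6@15:R b1@16:L b2@17:R b3@19:R b5@21:R]
Beat 14 (L): throw ball4 h=6 -> lands@20:L; in-air after throw: [b6@15:R b1@16:L b2@17:R b3@19:R b4@20:L b5@21:R]
Ball 4: thrown@4 h=9 -> first land @13; rethrown@13 h=1 -> second land @14

Answer: 13 14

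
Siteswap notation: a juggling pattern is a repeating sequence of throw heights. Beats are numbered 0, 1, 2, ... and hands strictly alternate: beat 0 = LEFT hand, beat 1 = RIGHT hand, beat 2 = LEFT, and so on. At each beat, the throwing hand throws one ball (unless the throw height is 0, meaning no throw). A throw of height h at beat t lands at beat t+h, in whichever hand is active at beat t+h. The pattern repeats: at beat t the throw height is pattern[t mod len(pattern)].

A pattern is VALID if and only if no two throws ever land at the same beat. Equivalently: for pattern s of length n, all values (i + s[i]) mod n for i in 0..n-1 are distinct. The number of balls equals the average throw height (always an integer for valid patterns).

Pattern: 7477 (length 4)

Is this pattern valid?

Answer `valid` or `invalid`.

i=0: (i + s[i]) mod n = (0 + 7) mod 4 = 3
i=1: (i + s[i]) mod n = (1 + 4) mod 4 = 1
i=2: (i + s[i]) mod n = (2 + 7) mod 4 = 1
i=3: (i + s[i]) mod n = (3 + 7) mod 4 = 2
Residues: [3, 1, 1, 2], distinct: False

Answer: invalid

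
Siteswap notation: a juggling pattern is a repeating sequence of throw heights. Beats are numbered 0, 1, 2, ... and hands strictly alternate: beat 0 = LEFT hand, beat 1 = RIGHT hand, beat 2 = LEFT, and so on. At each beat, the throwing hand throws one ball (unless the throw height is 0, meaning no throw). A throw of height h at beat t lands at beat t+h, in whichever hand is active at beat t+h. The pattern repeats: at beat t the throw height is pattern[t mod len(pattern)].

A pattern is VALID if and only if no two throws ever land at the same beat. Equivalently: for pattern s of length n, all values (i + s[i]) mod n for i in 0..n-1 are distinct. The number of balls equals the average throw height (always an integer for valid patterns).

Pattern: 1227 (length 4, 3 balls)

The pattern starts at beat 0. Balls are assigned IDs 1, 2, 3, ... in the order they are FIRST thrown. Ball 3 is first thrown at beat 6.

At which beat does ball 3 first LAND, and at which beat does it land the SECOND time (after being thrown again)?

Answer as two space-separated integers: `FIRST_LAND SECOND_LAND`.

Beat 0 (L): throw ball1 h=1 -> lands@1:R; in-air after throw: [b1@1:R]
Beat 1 (R): throw ball1 h=2 -> lands@3:R; in-air after throw: [b1@3:R]
Beat 2 (L): throw ball2 h=2 -> lands@4:L; in-air after throw: [b1@3:R b2@4:L]
Beat 3 (R): throw ball1 h=7 -> lands@10:L; in-air after throw: [b2@4:L b1@10:L]
Beat 4 (L): throw ball2 h=1 -> lands@5:R; in-air after throw: [b2@5:R b1@10:L]
Beat 5 (R): throw ball2 h=2 -> lands@7:R; in-air after throw: [b2@7:R b1@10:L]
Beat 6 (L): throw ball3 h=2 -> lands@8:L; in-air after throw: [b2@7:R b3@8:L b1@10:L]
Beat 7 (R): throw ball2 h=7 -> lands@14:L; in-air after throw: [b3@8:L b1@10:L b2@14:L]
Beat 8 (L): throw ball3 h=1 -> lands@9:R; in-air after throw: [b3@9:R b1@10:L b2@14:L]
Beat 9 (R): throw ball3 h=2 -> lands@11:R; in-air after throw: [b1@10:L b3@11:R b2@14:L]
Ball 3: thrown@6 h=2 -> first land @8; rethrown@8 h=1 -> second land @9

Answer: 8 9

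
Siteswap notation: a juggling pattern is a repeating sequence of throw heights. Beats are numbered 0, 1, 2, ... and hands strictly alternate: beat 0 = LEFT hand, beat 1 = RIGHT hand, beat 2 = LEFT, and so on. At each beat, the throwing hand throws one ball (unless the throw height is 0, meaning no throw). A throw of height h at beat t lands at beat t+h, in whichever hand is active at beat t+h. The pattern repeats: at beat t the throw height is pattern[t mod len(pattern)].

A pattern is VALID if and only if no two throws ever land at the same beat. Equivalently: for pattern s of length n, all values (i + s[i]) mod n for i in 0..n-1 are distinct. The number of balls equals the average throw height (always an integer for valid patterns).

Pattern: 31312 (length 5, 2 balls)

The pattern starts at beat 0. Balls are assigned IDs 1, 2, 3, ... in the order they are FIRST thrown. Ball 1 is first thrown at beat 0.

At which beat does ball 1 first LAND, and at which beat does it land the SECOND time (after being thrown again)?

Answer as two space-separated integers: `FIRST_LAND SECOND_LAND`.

Beat 0 (L): throw ball1 h=3 -> lands@3:R; in-air after throw: [b1@3:R]
Beat 1 (R): throw ball2 h=1 -> lands@2:L; in-air after throw: [b2@2:L b1@3:R]
Beat 2 (L): throw ball2 h=3 -> lands@5:R; in-air after throw: [b1@3:R b2@5:R]
Beat 3 (R): throw ball1 h=1 -> lands@4:L; in-air after throw: [b1@4:L b2@5:R]
Beat 4 (L): throw ball1 h=2 -> lands@6:L; in-air after throw: [b2@5:R b1@6:L]
Ball 1: thrown@0 h=3 -> first land @3; rethrown@3 h=1 -> second land @4

Answer: 3 4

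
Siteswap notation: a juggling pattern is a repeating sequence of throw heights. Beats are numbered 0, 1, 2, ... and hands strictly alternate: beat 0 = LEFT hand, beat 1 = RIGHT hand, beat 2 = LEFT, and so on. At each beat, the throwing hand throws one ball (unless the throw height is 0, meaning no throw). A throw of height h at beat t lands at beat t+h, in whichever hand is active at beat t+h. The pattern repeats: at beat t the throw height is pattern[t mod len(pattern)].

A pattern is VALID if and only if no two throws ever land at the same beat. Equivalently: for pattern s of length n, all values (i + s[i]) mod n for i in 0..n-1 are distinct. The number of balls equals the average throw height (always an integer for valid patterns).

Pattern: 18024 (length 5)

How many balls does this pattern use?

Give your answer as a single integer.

Pattern = [1, 8, 0, 2, 4], length n = 5
  position 0: throw height = 1, running sum = 1
  position 1: throw height = 8, running sum = 9
  position 2: throw height = 0, running sum = 9
  position 3: throw height = 2, running sum = 11
  position 4: throw height = 4, running sum = 15
Total sum = 15; balls = sum / n = 15 / 5 = 3

Answer: 3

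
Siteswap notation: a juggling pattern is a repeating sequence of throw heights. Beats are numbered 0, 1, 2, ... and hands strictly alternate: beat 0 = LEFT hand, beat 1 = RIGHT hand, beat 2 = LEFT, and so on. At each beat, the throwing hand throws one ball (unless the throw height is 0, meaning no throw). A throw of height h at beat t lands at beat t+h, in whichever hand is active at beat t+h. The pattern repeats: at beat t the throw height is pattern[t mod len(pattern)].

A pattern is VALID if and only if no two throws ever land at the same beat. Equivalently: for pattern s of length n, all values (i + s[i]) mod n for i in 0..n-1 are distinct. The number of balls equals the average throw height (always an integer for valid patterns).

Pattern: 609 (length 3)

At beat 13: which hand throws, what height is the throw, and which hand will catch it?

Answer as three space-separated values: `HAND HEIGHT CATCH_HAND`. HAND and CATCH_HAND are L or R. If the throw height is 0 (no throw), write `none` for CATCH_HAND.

Beat 13: 13 mod 2 = 1, so hand = R
Throw height = pattern[13 mod 3] = pattern[1] = 0

Answer: R 0 none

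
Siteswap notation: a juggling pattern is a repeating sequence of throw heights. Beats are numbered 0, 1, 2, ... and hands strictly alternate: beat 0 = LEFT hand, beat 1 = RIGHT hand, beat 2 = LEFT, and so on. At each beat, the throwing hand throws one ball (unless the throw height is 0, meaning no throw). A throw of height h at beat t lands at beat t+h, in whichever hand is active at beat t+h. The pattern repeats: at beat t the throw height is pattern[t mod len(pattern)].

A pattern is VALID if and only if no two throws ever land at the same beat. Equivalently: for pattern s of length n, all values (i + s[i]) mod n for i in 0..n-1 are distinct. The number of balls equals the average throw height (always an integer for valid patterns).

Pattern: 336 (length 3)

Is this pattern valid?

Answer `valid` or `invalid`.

Answer: valid

Derivation:
i=0: (i + s[i]) mod n = (0 + 3) mod 3 = 0
i=1: (i + s[i]) mod n = (1 + 3) mod 3 = 1
i=2: (i + s[i]) mod n = (2 + 6) mod 3 = 2
Residues: [0, 1, 2], distinct: True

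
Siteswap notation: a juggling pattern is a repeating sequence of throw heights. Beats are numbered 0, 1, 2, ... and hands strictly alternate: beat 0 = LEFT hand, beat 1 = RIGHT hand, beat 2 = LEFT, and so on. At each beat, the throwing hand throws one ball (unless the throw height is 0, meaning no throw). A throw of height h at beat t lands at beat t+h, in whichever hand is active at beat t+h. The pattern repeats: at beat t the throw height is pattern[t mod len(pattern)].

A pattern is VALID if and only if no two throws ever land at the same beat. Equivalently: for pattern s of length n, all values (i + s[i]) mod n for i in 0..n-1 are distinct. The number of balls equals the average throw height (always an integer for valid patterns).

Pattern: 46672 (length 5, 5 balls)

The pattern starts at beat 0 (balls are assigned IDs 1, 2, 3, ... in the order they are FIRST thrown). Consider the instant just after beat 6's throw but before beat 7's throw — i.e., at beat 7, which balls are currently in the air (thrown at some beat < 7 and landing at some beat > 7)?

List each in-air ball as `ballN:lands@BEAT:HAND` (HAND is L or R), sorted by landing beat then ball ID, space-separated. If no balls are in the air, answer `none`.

Beat 0 (L): throw ball1 h=4 -> lands@4:L; in-air after throw: [b1@4:L]
Beat 1 (R): throw ball2 h=6 -> lands@7:R; in-air after throw: [b1@4:L b2@7:R]
Beat 2 (L): throw ball3 h=6 -> lands@8:L; in-air after throw: [b1@4:L b2@7:R b3@8:L]
Beat 3 (R): throw ball4 h=7 -> lands@10:L; in-air after throw: [b1@4:L b2@7:R b3@8:L b4@10:L]
Beat 4 (L): throw ball1 h=2 -> lands@6:L; in-air after throw: [b1@6:L b2@7:R b3@8:L b4@10:L]
Beat 5 (R): throw ball5 h=4 -> lands@9:R; in-air after throw: [b1@6:L b2@7:R b3@8:L b5@9:R b4@10:L]
Beat 6 (L): throw ball1 h=6 -> lands@12:L; in-air after throw: [b2@7:R b3@8:L b5@9:R b4@10:L b1@12:L]
Beat 7 (R): throw ball2 h=6 -> lands@13:R; in-air after throw: [b3@8:L b5@9:R b4@10:L b1@12:L b2@13:R]

Answer: ball3:lands@8:L ball5:lands@9:R ball4:lands@10:L ball1:lands@12:L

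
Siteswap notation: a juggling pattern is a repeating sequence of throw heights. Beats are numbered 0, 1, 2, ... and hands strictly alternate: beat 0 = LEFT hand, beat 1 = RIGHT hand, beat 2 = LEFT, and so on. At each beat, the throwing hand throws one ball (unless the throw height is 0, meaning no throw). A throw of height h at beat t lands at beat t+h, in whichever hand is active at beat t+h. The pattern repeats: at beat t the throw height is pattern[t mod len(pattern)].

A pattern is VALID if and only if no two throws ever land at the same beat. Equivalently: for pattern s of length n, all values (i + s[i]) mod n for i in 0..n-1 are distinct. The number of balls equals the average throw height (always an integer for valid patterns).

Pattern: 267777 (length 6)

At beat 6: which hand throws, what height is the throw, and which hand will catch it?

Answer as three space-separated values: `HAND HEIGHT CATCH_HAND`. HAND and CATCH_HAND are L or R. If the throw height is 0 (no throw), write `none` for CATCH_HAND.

Beat 6: 6 mod 2 = 0, so hand = L
Throw height = pattern[6 mod 6] = pattern[0] = 2
Lands at beat 6+2=8, 8 mod 2 = 0, so catch hand = L

Answer: L 2 L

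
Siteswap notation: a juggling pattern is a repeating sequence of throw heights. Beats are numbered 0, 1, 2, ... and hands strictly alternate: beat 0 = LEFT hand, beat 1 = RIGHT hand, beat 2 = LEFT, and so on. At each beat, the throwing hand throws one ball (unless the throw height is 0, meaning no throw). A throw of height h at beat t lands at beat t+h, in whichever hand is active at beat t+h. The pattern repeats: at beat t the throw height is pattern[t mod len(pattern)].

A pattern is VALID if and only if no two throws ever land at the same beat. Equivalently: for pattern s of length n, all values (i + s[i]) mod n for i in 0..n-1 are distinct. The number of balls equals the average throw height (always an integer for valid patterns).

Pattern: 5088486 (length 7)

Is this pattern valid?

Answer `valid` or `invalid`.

i=0: (i + s[i]) mod n = (0 + 5) mod 7 = 5
i=1: (i + s[i]) mod n = (1 + 0) mod 7 = 1
i=2: (i + s[i]) mod n = (2 + 8) mod 7 = 3
i=3: (i + s[i]) mod n = (3 + 8) mod 7 = 4
i=4: (i + s[i]) mod n = (4 + 4) mod 7 = 1
i=5: (i + s[i]) mod n = (5 + 8) mod 7 = 6
i=6: (i + s[i]) mod n = (6 + 6) mod 7 = 5
Residues: [5, 1, 3, 4, 1, 6, 5], distinct: False

Answer: invalid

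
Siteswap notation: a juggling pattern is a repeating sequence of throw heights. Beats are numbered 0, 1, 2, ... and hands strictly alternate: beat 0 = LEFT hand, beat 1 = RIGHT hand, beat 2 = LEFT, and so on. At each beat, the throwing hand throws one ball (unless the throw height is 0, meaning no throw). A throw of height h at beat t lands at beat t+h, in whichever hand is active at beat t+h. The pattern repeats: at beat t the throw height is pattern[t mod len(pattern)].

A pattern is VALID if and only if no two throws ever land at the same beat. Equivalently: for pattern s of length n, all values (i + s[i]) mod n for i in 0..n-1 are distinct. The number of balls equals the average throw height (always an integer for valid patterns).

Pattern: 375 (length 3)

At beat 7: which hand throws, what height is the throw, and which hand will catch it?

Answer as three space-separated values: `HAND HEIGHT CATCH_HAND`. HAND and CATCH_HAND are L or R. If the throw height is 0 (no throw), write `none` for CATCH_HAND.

Beat 7: 7 mod 2 = 1, so hand = R
Throw height = pattern[7 mod 3] = pattern[1] = 7
Lands at beat 7+7=14, 14 mod 2 = 0, so catch hand = L

Answer: R 7 L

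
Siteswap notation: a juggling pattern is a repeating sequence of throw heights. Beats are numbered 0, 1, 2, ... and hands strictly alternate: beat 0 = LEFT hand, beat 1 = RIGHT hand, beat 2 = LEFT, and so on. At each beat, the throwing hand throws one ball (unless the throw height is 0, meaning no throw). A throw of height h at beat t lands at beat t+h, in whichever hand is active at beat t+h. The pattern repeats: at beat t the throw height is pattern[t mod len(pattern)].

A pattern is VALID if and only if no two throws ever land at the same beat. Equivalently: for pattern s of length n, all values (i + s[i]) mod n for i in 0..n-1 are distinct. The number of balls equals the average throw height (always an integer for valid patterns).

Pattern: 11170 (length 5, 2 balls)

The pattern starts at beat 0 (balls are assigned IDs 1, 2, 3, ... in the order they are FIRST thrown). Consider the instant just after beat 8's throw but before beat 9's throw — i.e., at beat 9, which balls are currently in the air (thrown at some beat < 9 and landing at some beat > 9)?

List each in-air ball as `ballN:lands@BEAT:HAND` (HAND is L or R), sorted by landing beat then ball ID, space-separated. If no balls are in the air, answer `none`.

Answer: ball1:lands@10:L ball2:lands@15:R

Derivation:
Beat 0 (L): throw ball1 h=1 -> lands@1:R; in-air after throw: [b1@1:R]
Beat 1 (R): throw ball1 h=1 -> lands@2:L; in-air after throw: [b1@2:L]
Beat 2 (L): throw ball1 h=1 -> lands@3:R; in-air after throw: [b1@3:R]
Beat 3 (R): throw ball1 h=7 -> lands@10:L; in-air after throw: [b1@10:L]
Beat 5 (R): throw ball2 h=1 -> lands@6:L; in-air after throw: [b2@6:L b1@10:L]
Beat 6 (L): throw ball2 h=1 -> lands@7:R; in-air after throw: [b2@7:R b1@10:L]
Beat 7 (R): throw ball2 h=1 -> lands@8:L; in-air after throw: [b2@8:L b1@10:L]
Beat 8 (L): throw ball2 h=7 -> lands@15:R; in-air after throw: [b1@10:L b2@15:R]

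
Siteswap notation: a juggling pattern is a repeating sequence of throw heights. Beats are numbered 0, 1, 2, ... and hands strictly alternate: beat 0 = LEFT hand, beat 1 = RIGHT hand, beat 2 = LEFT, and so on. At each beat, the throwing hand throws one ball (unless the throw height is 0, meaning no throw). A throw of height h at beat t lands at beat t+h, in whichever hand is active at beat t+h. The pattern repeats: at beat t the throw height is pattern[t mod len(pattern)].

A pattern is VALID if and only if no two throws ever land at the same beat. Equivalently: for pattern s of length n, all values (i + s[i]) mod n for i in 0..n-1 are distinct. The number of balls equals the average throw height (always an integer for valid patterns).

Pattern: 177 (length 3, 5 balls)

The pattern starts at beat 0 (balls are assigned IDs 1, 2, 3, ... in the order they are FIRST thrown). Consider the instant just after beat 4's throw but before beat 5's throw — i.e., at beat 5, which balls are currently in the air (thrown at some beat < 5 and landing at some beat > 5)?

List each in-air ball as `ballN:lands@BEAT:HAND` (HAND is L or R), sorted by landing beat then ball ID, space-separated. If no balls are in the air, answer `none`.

Beat 0 (L): throw ball1 h=1 -> lands@1:R; in-air after throw: [b1@1:R]
Beat 1 (R): throw ball1 h=7 -> lands@8:L; in-air after throw: [b1@8:L]
Beat 2 (L): throw ball2 h=7 -> lands@9:R; in-air after throw: [b1@8:L b2@9:R]
Beat 3 (R): throw ball3 h=1 -> lands@4:L; in-air after throw: [b3@4:L b1@8:L b2@9:R]
Beat 4 (L): throw ball3 h=7 -> lands@11:R; in-air after throw: [b1@8:L b2@9:R b3@11:R]
Beat 5 (R): throw ball4 h=7 -> lands@12:L; in-air after throw: [b1@8:L b2@9:R b3@11:R b4@12:L]

Answer: ball1:lands@8:L ball2:lands@9:R ball3:lands@11:R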